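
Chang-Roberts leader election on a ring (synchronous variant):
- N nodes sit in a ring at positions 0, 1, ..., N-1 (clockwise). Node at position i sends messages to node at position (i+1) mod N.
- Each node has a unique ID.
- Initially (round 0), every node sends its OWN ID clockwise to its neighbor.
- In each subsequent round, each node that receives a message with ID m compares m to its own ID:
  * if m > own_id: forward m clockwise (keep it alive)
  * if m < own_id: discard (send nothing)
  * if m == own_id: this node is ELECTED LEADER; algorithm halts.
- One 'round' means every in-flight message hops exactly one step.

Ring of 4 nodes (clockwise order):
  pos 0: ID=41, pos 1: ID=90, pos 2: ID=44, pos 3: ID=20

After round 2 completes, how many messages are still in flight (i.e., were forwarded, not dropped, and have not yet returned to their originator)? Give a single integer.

Answer: 2

Derivation:
Round 1: pos1(id90) recv 41: drop; pos2(id44) recv 90: fwd; pos3(id20) recv 44: fwd; pos0(id41) recv 20: drop
Round 2: pos3(id20) recv 90: fwd; pos0(id41) recv 44: fwd
After round 2: 2 messages still in flight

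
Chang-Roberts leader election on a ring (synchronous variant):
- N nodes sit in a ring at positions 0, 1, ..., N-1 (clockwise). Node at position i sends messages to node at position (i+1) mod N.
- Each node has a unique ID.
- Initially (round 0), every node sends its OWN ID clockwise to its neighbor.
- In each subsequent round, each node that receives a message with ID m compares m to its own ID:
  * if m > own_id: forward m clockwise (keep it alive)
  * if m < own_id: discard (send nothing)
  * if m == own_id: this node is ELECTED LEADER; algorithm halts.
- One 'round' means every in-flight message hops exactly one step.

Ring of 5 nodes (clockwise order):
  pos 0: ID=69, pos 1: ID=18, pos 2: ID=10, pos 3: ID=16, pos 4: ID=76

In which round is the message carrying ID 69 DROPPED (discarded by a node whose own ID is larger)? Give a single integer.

Answer: 4

Derivation:
Round 1: pos1(id18) recv 69: fwd; pos2(id10) recv 18: fwd; pos3(id16) recv 10: drop; pos4(id76) recv 16: drop; pos0(id69) recv 76: fwd
Round 2: pos2(id10) recv 69: fwd; pos3(id16) recv 18: fwd; pos1(id18) recv 76: fwd
Round 3: pos3(id16) recv 69: fwd; pos4(id76) recv 18: drop; pos2(id10) recv 76: fwd
Round 4: pos4(id76) recv 69: drop; pos3(id16) recv 76: fwd
Round 5: pos4(id76) recv 76: ELECTED
Message ID 69 originates at pos 0; dropped at pos 4 in round 4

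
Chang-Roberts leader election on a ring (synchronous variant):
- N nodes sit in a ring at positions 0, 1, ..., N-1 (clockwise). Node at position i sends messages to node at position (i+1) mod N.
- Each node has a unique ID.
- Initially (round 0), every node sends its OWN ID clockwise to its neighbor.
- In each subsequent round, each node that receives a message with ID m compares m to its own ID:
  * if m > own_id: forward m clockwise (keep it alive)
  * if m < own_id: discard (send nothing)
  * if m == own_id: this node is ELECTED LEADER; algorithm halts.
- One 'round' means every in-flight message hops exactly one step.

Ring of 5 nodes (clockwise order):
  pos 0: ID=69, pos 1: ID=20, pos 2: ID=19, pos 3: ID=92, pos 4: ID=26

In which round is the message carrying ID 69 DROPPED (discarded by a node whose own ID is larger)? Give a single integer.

Round 1: pos1(id20) recv 69: fwd; pos2(id19) recv 20: fwd; pos3(id92) recv 19: drop; pos4(id26) recv 92: fwd; pos0(id69) recv 26: drop
Round 2: pos2(id19) recv 69: fwd; pos3(id92) recv 20: drop; pos0(id69) recv 92: fwd
Round 3: pos3(id92) recv 69: drop; pos1(id20) recv 92: fwd
Round 4: pos2(id19) recv 92: fwd
Round 5: pos3(id92) recv 92: ELECTED
Message ID 69 originates at pos 0; dropped at pos 3 in round 3

Answer: 3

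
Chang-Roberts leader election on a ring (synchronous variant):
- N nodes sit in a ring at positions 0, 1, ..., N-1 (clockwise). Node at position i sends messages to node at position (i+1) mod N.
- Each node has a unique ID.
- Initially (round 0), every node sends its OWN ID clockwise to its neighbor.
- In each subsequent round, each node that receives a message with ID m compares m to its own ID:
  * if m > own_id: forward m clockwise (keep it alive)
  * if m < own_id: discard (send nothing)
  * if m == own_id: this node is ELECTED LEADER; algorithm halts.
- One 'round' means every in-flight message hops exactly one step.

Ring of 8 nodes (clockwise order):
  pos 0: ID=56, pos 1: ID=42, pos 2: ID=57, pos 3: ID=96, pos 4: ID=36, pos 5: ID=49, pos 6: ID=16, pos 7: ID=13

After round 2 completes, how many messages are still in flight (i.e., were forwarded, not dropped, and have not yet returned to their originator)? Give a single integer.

Round 1: pos1(id42) recv 56: fwd; pos2(id57) recv 42: drop; pos3(id96) recv 57: drop; pos4(id36) recv 96: fwd; pos5(id49) recv 36: drop; pos6(id16) recv 49: fwd; pos7(id13) recv 16: fwd; pos0(id56) recv 13: drop
Round 2: pos2(id57) recv 56: drop; pos5(id49) recv 96: fwd; pos7(id13) recv 49: fwd; pos0(id56) recv 16: drop
After round 2: 2 messages still in flight

Answer: 2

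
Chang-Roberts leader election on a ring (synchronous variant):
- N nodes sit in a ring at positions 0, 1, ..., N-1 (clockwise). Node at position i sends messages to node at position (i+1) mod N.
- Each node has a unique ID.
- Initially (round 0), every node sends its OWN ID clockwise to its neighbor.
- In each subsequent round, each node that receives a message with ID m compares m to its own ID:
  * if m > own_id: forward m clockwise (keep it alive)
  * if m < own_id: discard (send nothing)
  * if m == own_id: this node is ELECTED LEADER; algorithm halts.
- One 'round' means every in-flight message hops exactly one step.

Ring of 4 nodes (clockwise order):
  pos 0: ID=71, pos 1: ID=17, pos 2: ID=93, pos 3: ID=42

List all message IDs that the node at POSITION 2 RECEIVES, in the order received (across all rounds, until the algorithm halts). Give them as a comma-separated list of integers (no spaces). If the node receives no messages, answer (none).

Round 1: pos1(id17) recv 71: fwd; pos2(id93) recv 17: drop; pos3(id42) recv 93: fwd; pos0(id71) recv 42: drop
Round 2: pos2(id93) recv 71: drop; pos0(id71) recv 93: fwd
Round 3: pos1(id17) recv 93: fwd
Round 4: pos2(id93) recv 93: ELECTED

Answer: 17,71,93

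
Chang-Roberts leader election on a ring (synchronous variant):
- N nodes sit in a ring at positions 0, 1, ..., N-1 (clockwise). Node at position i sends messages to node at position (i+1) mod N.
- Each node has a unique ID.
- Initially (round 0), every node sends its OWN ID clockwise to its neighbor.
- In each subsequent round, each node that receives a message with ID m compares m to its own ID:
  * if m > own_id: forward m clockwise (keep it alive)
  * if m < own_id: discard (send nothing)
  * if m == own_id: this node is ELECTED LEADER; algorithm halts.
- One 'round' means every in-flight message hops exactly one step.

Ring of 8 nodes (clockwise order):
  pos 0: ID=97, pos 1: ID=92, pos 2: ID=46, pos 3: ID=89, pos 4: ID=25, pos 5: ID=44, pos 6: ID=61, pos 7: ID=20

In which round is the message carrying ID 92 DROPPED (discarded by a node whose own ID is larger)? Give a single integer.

Answer: 7

Derivation:
Round 1: pos1(id92) recv 97: fwd; pos2(id46) recv 92: fwd; pos3(id89) recv 46: drop; pos4(id25) recv 89: fwd; pos5(id44) recv 25: drop; pos6(id61) recv 44: drop; pos7(id20) recv 61: fwd; pos0(id97) recv 20: drop
Round 2: pos2(id46) recv 97: fwd; pos3(id89) recv 92: fwd; pos5(id44) recv 89: fwd; pos0(id97) recv 61: drop
Round 3: pos3(id89) recv 97: fwd; pos4(id25) recv 92: fwd; pos6(id61) recv 89: fwd
Round 4: pos4(id25) recv 97: fwd; pos5(id44) recv 92: fwd; pos7(id20) recv 89: fwd
Round 5: pos5(id44) recv 97: fwd; pos6(id61) recv 92: fwd; pos0(id97) recv 89: drop
Round 6: pos6(id61) recv 97: fwd; pos7(id20) recv 92: fwd
Round 7: pos7(id20) recv 97: fwd; pos0(id97) recv 92: drop
Round 8: pos0(id97) recv 97: ELECTED
Message ID 92 originates at pos 1; dropped at pos 0 in round 7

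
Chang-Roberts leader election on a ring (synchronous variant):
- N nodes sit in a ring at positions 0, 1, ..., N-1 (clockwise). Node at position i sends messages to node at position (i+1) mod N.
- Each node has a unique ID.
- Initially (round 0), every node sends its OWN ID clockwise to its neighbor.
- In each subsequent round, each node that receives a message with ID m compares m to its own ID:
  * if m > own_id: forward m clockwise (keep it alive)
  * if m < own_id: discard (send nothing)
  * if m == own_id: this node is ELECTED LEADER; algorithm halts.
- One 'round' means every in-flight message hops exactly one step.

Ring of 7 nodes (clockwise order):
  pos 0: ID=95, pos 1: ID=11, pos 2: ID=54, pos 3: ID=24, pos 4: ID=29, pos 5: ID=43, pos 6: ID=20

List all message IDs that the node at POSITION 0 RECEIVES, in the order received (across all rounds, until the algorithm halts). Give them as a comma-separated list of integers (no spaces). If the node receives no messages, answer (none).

Answer: 20,43,54,95

Derivation:
Round 1: pos1(id11) recv 95: fwd; pos2(id54) recv 11: drop; pos3(id24) recv 54: fwd; pos4(id29) recv 24: drop; pos5(id43) recv 29: drop; pos6(id20) recv 43: fwd; pos0(id95) recv 20: drop
Round 2: pos2(id54) recv 95: fwd; pos4(id29) recv 54: fwd; pos0(id95) recv 43: drop
Round 3: pos3(id24) recv 95: fwd; pos5(id43) recv 54: fwd
Round 4: pos4(id29) recv 95: fwd; pos6(id20) recv 54: fwd
Round 5: pos5(id43) recv 95: fwd; pos0(id95) recv 54: drop
Round 6: pos6(id20) recv 95: fwd
Round 7: pos0(id95) recv 95: ELECTED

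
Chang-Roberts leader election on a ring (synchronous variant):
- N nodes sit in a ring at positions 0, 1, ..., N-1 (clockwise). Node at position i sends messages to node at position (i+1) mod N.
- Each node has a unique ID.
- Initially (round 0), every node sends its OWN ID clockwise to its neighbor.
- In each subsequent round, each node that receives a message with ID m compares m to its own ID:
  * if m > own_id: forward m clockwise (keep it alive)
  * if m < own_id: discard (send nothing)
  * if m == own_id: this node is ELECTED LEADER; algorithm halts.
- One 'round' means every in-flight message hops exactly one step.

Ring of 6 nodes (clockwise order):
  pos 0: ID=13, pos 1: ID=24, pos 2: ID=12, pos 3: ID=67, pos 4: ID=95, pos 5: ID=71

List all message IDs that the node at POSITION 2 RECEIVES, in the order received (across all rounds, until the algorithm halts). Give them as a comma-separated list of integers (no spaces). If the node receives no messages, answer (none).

Answer: 24,71,95

Derivation:
Round 1: pos1(id24) recv 13: drop; pos2(id12) recv 24: fwd; pos3(id67) recv 12: drop; pos4(id95) recv 67: drop; pos5(id71) recv 95: fwd; pos0(id13) recv 71: fwd
Round 2: pos3(id67) recv 24: drop; pos0(id13) recv 95: fwd; pos1(id24) recv 71: fwd
Round 3: pos1(id24) recv 95: fwd; pos2(id12) recv 71: fwd
Round 4: pos2(id12) recv 95: fwd; pos3(id67) recv 71: fwd
Round 5: pos3(id67) recv 95: fwd; pos4(id95) recv 71: drop
Round 6: pos4(id95) recv 95: ELECTED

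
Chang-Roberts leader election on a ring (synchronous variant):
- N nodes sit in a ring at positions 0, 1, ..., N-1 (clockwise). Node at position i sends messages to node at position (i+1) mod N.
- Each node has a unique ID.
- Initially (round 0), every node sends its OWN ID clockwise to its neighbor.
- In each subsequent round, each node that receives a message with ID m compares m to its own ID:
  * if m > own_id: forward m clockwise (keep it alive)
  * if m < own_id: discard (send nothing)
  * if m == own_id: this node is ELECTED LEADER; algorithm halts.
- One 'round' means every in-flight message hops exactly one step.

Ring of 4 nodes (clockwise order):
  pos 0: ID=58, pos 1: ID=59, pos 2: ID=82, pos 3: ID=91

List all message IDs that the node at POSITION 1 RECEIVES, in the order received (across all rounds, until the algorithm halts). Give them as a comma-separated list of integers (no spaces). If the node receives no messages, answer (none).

Round 1: pos1(id59) recv 58: drop; pos2(id82) recv 59: drop; pos3(id91) recv 82: drop; pos0(id58) recv 91: fwd
Round 2: pos1(id59) recv 91: fwd
Round 3: pos2(id82) recv 91: fwd
Round 4: pos3(id91) recv 91: ELECTED

Answer: 58,91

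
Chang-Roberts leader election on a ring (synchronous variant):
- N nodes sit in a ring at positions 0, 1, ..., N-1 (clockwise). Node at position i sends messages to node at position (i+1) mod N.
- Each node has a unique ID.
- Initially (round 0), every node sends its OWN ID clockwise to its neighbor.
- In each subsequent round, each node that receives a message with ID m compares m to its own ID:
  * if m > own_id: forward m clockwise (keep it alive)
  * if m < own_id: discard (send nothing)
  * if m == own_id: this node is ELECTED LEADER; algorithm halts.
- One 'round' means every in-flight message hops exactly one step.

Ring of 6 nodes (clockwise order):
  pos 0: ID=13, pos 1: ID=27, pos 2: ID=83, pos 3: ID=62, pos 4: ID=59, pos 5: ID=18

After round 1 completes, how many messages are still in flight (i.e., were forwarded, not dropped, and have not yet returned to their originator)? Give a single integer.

Answer: 4

Derivation:
Round 1: pos1(id27) recv 13: drop; pos2(id83) recv 27: drop; pos3(id62) recv 83: fwd; pos4(id59) recv 62: fwd; pos5(id18) recv 59: fwd; pos0(id13) recv 18: fwd
After round 1: 4 messages still in flight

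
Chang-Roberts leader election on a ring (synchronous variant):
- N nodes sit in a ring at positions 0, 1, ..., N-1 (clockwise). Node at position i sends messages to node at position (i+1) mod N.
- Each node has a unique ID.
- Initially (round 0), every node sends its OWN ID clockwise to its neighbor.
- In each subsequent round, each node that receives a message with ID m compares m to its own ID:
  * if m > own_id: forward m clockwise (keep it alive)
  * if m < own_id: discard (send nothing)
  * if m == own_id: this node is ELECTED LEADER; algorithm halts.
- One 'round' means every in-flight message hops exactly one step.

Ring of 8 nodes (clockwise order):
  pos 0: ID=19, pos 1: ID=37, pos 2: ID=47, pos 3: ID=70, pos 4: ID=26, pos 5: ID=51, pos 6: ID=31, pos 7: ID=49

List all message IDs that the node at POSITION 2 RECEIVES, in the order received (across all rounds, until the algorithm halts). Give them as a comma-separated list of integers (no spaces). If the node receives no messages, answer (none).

Round 1: pos1(id37) recv 19: drop; pos2(id47) recv 37: drop; pos3(id70) recv 47: drop; pos4(id26) recv 70: fwd; pos5(id51) recv 26: drop; pos6(id31) recv 51: fwd; pos7(id49) recv 31: drop; pos0(id19) recv 49: fwd
Round 2: pos5(id51) recv 70: fwd; pos7(id49) recv 51: fwd; pos1(id37) recv 49: fwd
Round 3: pos6(id31) recv 70: fwd; pos0(id19) recv 51: fwd; pos2(id47) recv 49: fwd
Round 4: pos7(id49) recv 70: fwd; pos1(id37) recv 51: fwd; pos3(id70) recv 49: drop
Round 5: pos0(id19) recv 70: fwd; pos2(id47) recv 51: fwd
Round 6: pos1(id37) recv 70: fwd; pos3(id70) recv 51: drop
Round 7: pos2(id47) recv 70: fwd
Round 8: pos3(id70) recv 70: ELECTED

Answer: 37,49,51,70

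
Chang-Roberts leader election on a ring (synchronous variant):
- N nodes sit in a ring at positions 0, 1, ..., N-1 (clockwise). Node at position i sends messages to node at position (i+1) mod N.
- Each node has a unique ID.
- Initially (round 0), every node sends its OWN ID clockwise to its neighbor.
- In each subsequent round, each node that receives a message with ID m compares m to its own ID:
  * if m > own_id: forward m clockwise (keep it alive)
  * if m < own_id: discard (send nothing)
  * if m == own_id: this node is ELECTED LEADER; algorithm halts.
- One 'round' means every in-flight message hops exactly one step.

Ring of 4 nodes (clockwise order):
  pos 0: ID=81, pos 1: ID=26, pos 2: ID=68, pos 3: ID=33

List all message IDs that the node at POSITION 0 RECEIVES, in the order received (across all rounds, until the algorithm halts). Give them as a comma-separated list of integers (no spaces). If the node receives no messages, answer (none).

Round 1: pos1(id26) recv 81: fwd; pos2(id68) recv 26: drop; pos3(id33) recv 68: fwd; pos0(id81) recv 33: drop
Round 2: pos2(id68) recv 81: fwd; pos0(id81) recv 68: drop
Round 3: pos3(id33) recv 81: fwd
Round 4: pos0(id81) recv 81: ELECTED

Answer: 33,68,81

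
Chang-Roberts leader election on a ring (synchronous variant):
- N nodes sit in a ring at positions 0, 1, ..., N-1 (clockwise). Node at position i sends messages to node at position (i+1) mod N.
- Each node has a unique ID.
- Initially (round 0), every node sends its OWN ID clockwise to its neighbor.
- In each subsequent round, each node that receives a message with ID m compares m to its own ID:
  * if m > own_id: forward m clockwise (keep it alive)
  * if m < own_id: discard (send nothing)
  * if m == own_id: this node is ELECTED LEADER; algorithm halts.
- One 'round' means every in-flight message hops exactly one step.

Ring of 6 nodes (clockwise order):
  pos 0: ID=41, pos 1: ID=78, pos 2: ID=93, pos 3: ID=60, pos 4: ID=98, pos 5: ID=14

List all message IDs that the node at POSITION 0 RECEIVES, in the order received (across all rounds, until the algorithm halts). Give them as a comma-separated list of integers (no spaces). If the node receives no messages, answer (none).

Round 1: pos1(id78) recv 41: drop; pos2(id93) recv 78: drop; pos3(id60) recv 93: fwd; pos4(id98) recv 60: drop; pos5(id14) recv 98: fwd; pos0(id41) recv 14: drop
Round 2: pos4(id98) recv 93: drop; pos0(id41) recv 98: fwd
Round 3: pos1(id78) recv 98: fwd
Round 4: pos2(id93) recv 98: fwd
Round 5: pos3(id60) recv 98: fwd
Round 6: pos4(id98) recv 98: ELECTED

Answer: 14,98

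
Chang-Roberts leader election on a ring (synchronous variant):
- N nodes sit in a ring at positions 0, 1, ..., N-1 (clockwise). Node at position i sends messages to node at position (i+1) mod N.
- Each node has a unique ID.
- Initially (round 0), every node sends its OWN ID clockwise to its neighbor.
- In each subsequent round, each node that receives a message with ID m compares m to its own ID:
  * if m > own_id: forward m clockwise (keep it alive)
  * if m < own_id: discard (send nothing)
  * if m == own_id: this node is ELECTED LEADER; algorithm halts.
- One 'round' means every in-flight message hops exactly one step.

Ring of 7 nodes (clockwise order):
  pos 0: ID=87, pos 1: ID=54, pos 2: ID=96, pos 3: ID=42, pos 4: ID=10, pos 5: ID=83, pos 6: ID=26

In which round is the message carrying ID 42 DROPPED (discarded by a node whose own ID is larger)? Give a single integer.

Answer: 2

Derivation:
Round 1: pos1(id54) recv 87: fwd; pos2(id96) recv 54: drop; pos3(id42) recv 96: fwd; pos4(id10) recv 42: fwd; pos5(id83) recv 10: drop; pos6(id26) recv 83: fwd; pos0(id87) recv 26: drop
Round 2: pos2(id96) recv 87: drop; pos4(id10) recv 96: fwd; pos5(id83) recv 42: drop; pos0(id87) recv 83: drop
Round 3: pos5(id83) recv 96: fwd
Round 4: pos6(id26) recv 96: fwd
Round 5: pos0(id87) recv 96: fwd
Round 6: pos1(id54) recv 96: fwd
Round 7: pos2(id96) recv 96: ELECTED
Message ID 42 originates at pos 3; dropped at pos 5 in round 2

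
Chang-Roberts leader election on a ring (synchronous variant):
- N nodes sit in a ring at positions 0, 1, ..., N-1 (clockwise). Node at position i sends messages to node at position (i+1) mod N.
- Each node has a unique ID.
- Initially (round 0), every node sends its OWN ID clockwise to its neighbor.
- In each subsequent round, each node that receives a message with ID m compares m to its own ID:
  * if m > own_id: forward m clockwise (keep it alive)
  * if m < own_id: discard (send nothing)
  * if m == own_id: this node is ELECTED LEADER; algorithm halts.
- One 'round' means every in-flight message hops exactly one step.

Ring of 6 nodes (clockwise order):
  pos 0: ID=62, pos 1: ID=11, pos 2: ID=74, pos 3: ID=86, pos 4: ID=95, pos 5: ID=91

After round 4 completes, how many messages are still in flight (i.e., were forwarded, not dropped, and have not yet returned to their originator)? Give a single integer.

Round 1: pos1(id11) recv 62: fwd; pos2(id74) recv 11: drop; pos3(id86) recv 74: drop; pos4(id95) recv 86: drop; pos5(id91) recv 95: fwd; pos0(id62) recv 91: fwd
Round 2: pos2(id74) recv 62: drop; pos0(id62) recv 95: fwd; pos1(id11) recv 91: fwd
Round 3: pos1(id11) recv 95: fwd; pos2(id74) recv 91: fwd
Round 4: pos2(id74) recv 95: fwd; pos3(id86) recv 91: fwd
After round 4: 2 messages still in flight

Answer: 2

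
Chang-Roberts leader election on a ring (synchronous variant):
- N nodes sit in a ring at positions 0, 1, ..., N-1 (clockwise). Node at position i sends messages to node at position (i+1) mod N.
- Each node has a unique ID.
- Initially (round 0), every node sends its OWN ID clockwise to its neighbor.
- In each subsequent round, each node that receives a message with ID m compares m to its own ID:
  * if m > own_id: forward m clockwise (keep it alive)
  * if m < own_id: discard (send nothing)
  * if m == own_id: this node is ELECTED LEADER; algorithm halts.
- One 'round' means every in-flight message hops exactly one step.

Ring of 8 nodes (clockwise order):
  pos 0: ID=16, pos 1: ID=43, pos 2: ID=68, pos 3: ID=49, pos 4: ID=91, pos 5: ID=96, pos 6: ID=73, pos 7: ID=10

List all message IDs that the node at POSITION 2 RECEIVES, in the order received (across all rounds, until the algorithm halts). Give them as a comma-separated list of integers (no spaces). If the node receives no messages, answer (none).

Answer: 43,73,96

Derivation:
Round 1: pos1(id43) recv 16: drop; pos2(id68) recv 43: drop; pos3(id49) recv 68: fwd; pos4(id91) recv 49: drop; pos5(id96) recv 91: drop; pos6(id73) recv 96: fwd; pos7(id10) recv 73: fwd; pos0(id16) recv 10: drop
Round 2: pos4(id91) recv 68: drop; pos7(id10) recv 96: fwd; pos0(id16) recv 73: fwd
Round 3: pos0(id16) recv 96: fwd; pos1(id43) recv 73: fwd
Round 4: pos1(id43) recv 96: fwd; pos2(id68) recv 73: fwd
Round 5: pos2(id68) recv 96: fwd; pos3(id49) recv 73: fwd
Round 6: pos3(id49) recv 96: fwd; pos4(id91) recv 73: drop
Round 7: pos4(id91) recv 96: fwd
Round 8: pos5(id96) recv 96: ELECTED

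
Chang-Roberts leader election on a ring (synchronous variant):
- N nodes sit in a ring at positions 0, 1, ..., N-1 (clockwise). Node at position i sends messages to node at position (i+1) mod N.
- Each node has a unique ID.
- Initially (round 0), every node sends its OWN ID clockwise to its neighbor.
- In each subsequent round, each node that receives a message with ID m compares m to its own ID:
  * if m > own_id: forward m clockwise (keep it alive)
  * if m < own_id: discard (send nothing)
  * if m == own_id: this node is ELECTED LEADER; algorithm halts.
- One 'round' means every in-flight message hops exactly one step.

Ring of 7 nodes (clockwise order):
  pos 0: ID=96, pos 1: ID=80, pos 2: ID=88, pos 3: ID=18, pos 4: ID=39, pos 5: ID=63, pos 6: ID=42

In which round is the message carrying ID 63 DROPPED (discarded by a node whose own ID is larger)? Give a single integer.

Answer: 2

Derivation:
Round 1: pos1(id80) recv 96: fwd; pos2(id88) recv 80: drop; pos3(id18) recv 88: fwd; pos4(id39) recv 18: drop; pos5(id63) recv 39: drop; pos6(id42) recv 63: fwd; pos0(id96) recv 42: drop
Round 2: pos2(id88) recv 96: fwd; pos4(id39) recv 88: fwd; pos0(id96) recv 63: drop
Round 3: pos3(id18) recv 96: fwd; pos5(id63) recv 88: fwd
Round 4: pos4(id39) recv 96: fwd; pos6(id42) recv 88: fwd
Round 5: pos5(id63) recv 96: fwd; pos0(id96) recv 88: drop
Round 6: pos6(id42) recv 96: fwd
Round 7: pos0(id96) recv 96: ELECTED
Message ID 63 originates at pos 5; dropped at pos 0 in round 2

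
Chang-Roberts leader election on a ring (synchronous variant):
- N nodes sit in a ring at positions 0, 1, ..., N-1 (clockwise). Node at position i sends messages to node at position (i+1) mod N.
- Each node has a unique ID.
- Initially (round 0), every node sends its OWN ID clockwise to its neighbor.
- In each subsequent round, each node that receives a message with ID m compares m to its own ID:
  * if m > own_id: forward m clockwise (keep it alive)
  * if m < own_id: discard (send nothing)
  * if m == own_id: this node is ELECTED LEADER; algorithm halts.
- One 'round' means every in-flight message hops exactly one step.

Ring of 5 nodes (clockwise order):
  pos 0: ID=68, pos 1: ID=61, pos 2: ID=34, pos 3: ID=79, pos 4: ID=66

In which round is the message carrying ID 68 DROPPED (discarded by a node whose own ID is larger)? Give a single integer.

Round 1: pos1(id61) recv 68: fwd; pos2(id34) recv 61: fwd; pos3(id79) recv 34: drop; pos4(id66) recv 79: fwd; pos0(id68) recv 66: drop
Round 2: pos2(id34) recv 68: fwd; pos3(id79) recv 61: drop; pos0(id68) recv 79: fwd
Round 3: pos3(id79) recv 68: drop; pos1(id61) recv 79: fwd
Round 4: pos2(id34) recv 79: fwd
Round 5: pos3(id79) recv 79: ELECTED
Message ID 68 originates at pos 0; dropped at pos 3 in round 3

Answer: 3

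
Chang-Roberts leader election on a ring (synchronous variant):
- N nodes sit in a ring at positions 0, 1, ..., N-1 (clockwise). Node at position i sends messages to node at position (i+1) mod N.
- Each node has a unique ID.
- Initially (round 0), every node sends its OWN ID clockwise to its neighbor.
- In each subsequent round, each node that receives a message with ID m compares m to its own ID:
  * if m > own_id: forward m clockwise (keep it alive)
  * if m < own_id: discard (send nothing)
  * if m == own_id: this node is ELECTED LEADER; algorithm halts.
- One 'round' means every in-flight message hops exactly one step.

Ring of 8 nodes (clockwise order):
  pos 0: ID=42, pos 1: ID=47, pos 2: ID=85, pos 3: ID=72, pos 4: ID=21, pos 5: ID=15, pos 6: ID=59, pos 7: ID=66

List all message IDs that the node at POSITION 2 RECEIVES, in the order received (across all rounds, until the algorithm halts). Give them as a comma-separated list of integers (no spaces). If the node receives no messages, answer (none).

Round 1: pos1(id47) recv 42: drop; pos2(id85) recv 47: drop; pos3(id72) recv 85: fwd; pos4(id21) recv 72: fwd; pos5(id15) recv 21: fwd; pos6(id59) recv 15: drop; pos7(id66) recv 59: drop; pos0(id42) recv 66: fwd
Round 2: pos4(id21) recv 85: fwd; pos5(id15) recv 72: fwd; pos6(id59) recv 21: drop; pos1(id47) recv 66: fwd
Round 3: pos5(id15) recv 85: fwd; pos6(id59) recv 72: fwd; pos2(id85) recv 66: drop
Round 4: pos6(id59) recv 85: fwd; pos7(id66) recv 72: fwd
Round 5: pos7(id66) recv 85: fwd; pos0(id42) recv 72: fwd
Round 6: pos0(id42) recv 85: fwd; pos1(id47) recv 72: fwd
Round 7: pos1(id47) recv 85: fwd; pos2(id85) recv 72: drop
Round 8: pos2(id85) recv 85: ELECTED

Answer: 47,66,72,85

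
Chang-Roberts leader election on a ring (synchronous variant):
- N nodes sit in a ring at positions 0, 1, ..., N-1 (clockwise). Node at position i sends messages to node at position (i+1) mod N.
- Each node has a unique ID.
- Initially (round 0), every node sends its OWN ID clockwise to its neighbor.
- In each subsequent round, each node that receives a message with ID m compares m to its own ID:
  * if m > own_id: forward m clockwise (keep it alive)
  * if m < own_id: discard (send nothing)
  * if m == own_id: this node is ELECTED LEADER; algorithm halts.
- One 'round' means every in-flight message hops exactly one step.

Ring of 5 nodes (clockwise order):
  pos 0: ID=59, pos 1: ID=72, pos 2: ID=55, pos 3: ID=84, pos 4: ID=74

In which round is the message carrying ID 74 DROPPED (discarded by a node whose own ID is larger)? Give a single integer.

Answer: 4

Derivation:
Round 1: pos1(id72) recv 59: drop; pos2(id55) recv 72: fwd; pos3(id84) recv 55: drop; pos4(id74) recv 84: fwd; pos0(id59) recv 74: fwd
Round 2: pos3(id84) recv 72: drop; pos0(id59) recv 84: fwd; pos1(id72) recv 74: fwd
Round 3: pos1(id72) recv 84: fwd; pos2(id55) recv 74: fwd
Round 4: pos2(id55) recv 84: fwd; pos3(id84) recv 74: drop
Round 5: pos3(id84) recv 84: ELECTED
Message ID 74 originates at pos 4; dropped at pos 3 in round 4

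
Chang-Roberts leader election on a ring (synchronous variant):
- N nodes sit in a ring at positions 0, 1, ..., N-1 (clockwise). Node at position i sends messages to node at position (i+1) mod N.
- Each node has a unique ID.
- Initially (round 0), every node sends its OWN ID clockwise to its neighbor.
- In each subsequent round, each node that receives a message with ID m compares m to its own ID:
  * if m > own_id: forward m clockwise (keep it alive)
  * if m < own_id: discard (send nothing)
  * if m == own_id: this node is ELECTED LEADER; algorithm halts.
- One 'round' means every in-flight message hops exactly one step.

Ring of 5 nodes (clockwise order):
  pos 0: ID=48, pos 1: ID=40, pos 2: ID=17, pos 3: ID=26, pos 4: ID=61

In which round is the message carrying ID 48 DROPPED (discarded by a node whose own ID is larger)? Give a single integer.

Answer: 4

Derivation:
Round 1: pos1(id40) recv 48: fwd; pos2(id17) recv 40: fwd; pos3(id26) recv 17: drop; pos4(id61) recv 26: drop; pos0(id48) recv 61: fwd
Round 2: pos2(id17) recv 48: fwd; pos3(id26) recv 40: fwd; pos1(id40) recv 61: fwd
Round 3: pos3(id26) recv 48: fwd; pos4(id61) recv 40: drop; pos2(id17) recv 61: fwd
Round 4: pos4(id61) recv 48: drop; pos3(id26) recv 61: fwd
Round 5: pos4(id61) recv 61: ELECTED
Message ID 48 originates at pos 0; dropped at pos 4 in round 4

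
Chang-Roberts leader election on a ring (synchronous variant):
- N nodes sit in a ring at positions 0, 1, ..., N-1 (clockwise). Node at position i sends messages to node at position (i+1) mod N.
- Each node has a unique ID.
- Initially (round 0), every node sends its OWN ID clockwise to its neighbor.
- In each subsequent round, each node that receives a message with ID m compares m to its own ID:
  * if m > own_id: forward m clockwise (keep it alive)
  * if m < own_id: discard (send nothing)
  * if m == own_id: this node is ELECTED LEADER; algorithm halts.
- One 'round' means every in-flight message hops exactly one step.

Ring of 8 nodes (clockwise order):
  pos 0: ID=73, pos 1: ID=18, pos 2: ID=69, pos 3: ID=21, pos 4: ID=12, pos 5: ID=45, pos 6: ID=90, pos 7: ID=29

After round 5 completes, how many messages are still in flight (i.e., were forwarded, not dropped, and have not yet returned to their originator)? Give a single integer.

Round 1: pos1(id18) recv 73: fwd; pos2(id69) recv 18: drop; pos3(id21) recv 69: fwd; pos4(id12) recv 21: fwd; pos5(id45) recv 12: drop; pos6(id90) recv 45: drop; pos7(id29) recv 90: fwd; pos0(id73) recv 29: drop
Round 2: pos2(id69) recv 73: fwd; pos4(id12) recv 69: fwd; pos5(id45) recv 21: drop; pos0(id73) recv 90: fwd
Round 3: pos3(id21) recv 73: fwd; pos5(id45) recv 69: fwd; pos1(id18) recv 90: fwd
Round 4: pos4(id12) recv 73: fwd; pos6(id90) recv 69: drop; pos2(id69) recv 90: fwd
Round 5: pos5(id45) recv 73: fwd; pos3(id21) recv 90: fwd
After round 5: 2 messages still in flight

Answer: 2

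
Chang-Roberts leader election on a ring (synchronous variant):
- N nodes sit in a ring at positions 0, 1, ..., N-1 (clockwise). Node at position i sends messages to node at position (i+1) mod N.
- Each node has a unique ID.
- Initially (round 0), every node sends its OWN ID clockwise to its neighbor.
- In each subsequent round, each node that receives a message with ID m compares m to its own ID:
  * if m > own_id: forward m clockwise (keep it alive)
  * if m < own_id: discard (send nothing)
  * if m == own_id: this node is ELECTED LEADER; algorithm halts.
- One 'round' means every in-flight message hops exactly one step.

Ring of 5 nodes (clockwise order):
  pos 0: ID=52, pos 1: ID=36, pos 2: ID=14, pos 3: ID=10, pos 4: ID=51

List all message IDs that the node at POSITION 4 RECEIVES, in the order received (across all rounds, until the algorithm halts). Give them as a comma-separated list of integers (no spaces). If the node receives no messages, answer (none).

Round 1: pos1(id36) recv 52: fwd; pos2(id14) recv 36: fwd; pos3(id10) recv 14: fwd; pos4(id51) recv 10: drop; pos0(id52) recv 51: drop
Round 2: pos2(id14) recv 52: fwd; pos3(id10) recv 36: fwd; pos4(id51) recv 14: drop
Round 3: pos3(id10) recv 52: fwd; pos4(id51) recv 36: drop
Round 4: pos4(id51) recv 52: fwd
Round 5: pos0(id52) recv 52: ELECTED

Answer: 10,14,36,52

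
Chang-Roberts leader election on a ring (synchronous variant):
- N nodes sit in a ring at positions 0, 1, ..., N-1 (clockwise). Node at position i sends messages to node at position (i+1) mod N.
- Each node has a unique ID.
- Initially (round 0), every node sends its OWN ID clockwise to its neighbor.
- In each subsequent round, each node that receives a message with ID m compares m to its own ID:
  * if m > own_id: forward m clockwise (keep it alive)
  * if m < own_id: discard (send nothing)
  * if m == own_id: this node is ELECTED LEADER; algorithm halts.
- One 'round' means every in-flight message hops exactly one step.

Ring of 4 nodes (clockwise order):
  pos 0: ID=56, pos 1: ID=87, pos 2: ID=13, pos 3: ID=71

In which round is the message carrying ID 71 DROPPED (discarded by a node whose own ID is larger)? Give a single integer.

Answer: 2

Derivation:
Round 1: pos1(id87) recv 56: drop; pos2(id13) recv 87: fwd; pos3(id71) recv 13: drop; pos0(id56) recv 71: fwd
Round 2: pos3(id71) recv 87: fwd; pos1(id87) recv 71: drop
Round 3: pos0(id56) recv 87: fwd
Round 4: pos1(id87) recv 87: ELECTED
Message ID 71 originates at pos 3; dropped at pos 1 in round 2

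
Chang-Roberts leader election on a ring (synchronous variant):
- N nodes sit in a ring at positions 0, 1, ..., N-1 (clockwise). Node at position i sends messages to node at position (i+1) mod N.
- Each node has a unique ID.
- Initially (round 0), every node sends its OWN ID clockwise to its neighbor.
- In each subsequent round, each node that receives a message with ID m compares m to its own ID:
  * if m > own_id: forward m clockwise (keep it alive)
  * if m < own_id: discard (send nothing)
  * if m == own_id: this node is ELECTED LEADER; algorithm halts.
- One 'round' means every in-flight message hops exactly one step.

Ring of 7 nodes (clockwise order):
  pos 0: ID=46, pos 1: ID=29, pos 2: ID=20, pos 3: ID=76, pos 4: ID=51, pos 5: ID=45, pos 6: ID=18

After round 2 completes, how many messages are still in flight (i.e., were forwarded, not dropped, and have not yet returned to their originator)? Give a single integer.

Answer: 3

Derivation:
Round 1: pos1(id29) recv 46: fwd; pos2(id20) recv 29: fwd; pos3(id76) recv 20: drop; pos4(id51) recv 76: fwd; pos5(id45) recv 51: fwd; pos6(id18) recv 45: fwd; pos0(id46) recv 18: drop
Round 2: pos2(id20) recv 46: fwd; pos3(id76) recv 29: drop; pos5(id45) recv 76: fwd; pos6(id18) recv 51: fwd; pos0(id46) recv 45: drop
After round 2: 3 messages still in flight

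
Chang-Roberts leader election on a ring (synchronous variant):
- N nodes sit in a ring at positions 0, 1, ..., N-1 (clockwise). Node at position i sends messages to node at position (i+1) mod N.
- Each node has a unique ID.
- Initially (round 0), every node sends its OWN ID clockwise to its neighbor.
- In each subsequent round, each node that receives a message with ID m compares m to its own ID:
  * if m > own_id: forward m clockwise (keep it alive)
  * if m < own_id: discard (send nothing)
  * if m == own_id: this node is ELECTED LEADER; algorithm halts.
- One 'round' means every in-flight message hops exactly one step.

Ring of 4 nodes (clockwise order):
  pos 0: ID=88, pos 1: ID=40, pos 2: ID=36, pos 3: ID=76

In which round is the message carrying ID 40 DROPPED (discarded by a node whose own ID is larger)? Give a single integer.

Answer: 2

Derivation:
Round 1: pos1(id40) recv 88: fwd; pos2(id36) recv 40: fwd; pos3(id76) recv 36: drop; pos0(id88) recv 76: drop
Round 2: pos2(id36) recv 88: fwd; pos3(id76) recv 40: drop
Round 3: pos3(id76) recv 88: fwd
Round 4: pos0(id88) recv 88: ELECTED
Message ID 40 originates at pos 1; dropped at pos 3 in round 2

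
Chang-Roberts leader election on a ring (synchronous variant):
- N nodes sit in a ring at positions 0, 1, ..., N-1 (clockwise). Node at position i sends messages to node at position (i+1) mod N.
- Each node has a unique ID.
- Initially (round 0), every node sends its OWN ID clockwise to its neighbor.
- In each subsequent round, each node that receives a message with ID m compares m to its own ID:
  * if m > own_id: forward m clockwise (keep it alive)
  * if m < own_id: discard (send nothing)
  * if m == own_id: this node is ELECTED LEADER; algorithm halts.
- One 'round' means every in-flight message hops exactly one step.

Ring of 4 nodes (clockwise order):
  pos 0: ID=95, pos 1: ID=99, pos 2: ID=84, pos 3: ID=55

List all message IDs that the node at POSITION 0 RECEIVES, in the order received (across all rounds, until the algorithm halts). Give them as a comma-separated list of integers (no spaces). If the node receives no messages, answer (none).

Answer: 55,84,99

Derivation:
Round 1: pos1(id99) recv 95: drop; pos2(id84) recv 99: fwd; pos3(id55) recv 84: fwd; pos0(id95) recv 55: drop
Round 2: pos3(id55) recv 99: fwd; pos0(id95) recv 84: drop
Round 3: pos0(id95) recv 99: fwd
Round 4: pos1(id99) recv 99: ELECTED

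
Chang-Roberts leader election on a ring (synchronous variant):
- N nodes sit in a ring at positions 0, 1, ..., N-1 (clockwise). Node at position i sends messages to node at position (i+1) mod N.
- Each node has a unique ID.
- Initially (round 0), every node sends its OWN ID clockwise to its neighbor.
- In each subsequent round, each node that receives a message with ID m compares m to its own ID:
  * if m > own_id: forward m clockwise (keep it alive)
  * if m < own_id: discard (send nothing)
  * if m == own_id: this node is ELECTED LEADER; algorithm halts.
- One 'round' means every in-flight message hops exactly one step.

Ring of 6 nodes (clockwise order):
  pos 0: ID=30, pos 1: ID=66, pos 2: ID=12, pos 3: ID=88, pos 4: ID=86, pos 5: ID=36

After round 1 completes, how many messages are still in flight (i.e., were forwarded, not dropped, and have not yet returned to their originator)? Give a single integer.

Answer: 4

Derivation:
Round 1: pos1(id66) recv 30: drop; pos2(id12) recv 66: fwd; pos3(id88) recv 12: drop; pos4(id86) recv 88: fwd; pos5(id36) recv 86: fwd; pos0(id30) recv 36: fwd
After round 1: 4 messages still in flight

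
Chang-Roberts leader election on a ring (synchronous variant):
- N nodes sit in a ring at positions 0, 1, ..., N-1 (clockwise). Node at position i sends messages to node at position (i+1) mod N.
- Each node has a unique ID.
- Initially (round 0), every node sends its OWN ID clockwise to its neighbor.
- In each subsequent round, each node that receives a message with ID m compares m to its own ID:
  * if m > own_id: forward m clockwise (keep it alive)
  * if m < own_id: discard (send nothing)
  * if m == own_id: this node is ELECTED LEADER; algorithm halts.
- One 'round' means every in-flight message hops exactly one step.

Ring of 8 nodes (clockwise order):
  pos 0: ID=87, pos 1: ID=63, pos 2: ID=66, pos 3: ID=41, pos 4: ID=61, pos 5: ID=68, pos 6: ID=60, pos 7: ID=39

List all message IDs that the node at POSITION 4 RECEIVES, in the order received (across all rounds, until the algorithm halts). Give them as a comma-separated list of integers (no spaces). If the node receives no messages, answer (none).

Answer: 41,66,87

Derivation:
Round 1: pos1(id63) recv 87: fwd; pos2(id66) recv 63: drop; pos3(id41) recv 66: fwd; pos4(id61) recv 41: drop; pos5(id68) recv 61: drop; pos6(id60) recv 68: fwd; pos7(id39) recv 60: fwd; pos0(id87) recv 39: drop
Round 2: pos2(id66) recv 87: fwd; pos4(id61) recv 66: fwd; pos7(id39) recv 68: fwd; pos0(id87) recv 60: drop
Round 3: pos3(id41) recv 87: fwd; pos5(id68) recv 66: drop; pos0(id87) recv 68: drop
Round 4: pos4(id61) recv 87: fwd
Round 5: pos5(id68) recv 87: fwd
Round 6: pos6(id60) recv 87: fwd
Round 7: pos7(id39) recv 87: fwd
Round 8: pos0(id87) recv 87: ELECTED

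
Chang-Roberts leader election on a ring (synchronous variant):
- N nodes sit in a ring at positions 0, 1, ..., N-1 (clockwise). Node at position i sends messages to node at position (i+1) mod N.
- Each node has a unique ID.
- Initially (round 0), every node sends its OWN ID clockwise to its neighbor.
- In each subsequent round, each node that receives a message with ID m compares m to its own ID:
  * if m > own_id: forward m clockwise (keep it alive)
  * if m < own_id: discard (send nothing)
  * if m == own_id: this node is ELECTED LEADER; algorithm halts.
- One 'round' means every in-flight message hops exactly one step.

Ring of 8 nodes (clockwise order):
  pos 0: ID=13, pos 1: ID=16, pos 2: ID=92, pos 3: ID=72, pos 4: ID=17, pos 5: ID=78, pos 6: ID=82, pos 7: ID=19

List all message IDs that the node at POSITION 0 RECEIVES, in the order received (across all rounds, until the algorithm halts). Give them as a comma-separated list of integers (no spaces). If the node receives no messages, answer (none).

Answer: 19,82,92

Derivation:
Round 1: pos1(id16) recv 13: drop; pos2(id92) recv 16: drop; pos3(id72) recv 92: fwd; pos4(id17) recv 72: fwd; pos5(id78) recv 17: drop; pos6(id82) recv 78: drop; pos7(id19) recv 82: fwd; pos0(id13) recv 19: fwd
Round 2: pos4(id17) recv 92: fwd; pos5(id78) recv 72: drop; pos0(id13) recv 82: fwd; pos1(id16) recv 19: fwd
Round 3: pos5(id78) recv 92: fwd; pos1(id16) recv 82: fwd; pos2(id92) recv 19: drop
Round 4: pos6(id82) recv 92: fwd; pos2(id92) recv 82: drop
Round 5: pos7(id19) recv 92: fwd
Round 6: pos0(id13) recv 92: fwd
Round 7: pos1(id16) recv 92: fwd
Round 8: pos2(id92) recv 92: ELECTED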